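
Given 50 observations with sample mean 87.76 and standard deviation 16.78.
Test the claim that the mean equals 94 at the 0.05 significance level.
One-sample t-test:
H₀: μ = 94
H₁: μ ≠ 94
df = n - 1 = 49
t = (x̄ - μ₀) / (s/√n) = (87.76 - 94) / (16.78/√50) = -2.630
p-value = 0.0114

Since p-value < α = 0.05, we reject H₀.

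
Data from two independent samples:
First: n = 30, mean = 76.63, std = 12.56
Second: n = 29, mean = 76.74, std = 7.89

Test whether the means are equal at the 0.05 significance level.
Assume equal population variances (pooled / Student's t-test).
Student's two-sample t-test (equal variances):
H₀: μ₁ = μ₂
H₁: μ₁ ≠ μ₂
df = n₁ + n₂ - 2 = 57
Pooled variance s_p² = [(n₁-1)s₁² + (n₂-1)s₂²] / (n₁ + n₂ - 2) = [(29)(12.56²) + (28)(7.89²)] / 57 = 110.8406
SE = √(s_p²(1/n₁ + 1/n₂)) = √(110.8406 × (1/30 + 1/29)) = 2.7417
t = (x̄₁ - x̄₂) / SE = (76.63 - 76.74) / 2.7417 = -0.11 / 2.7417 = -0.040
p-value = 0.9681

Since p-value > α = 0.05, we fail to reject H₀.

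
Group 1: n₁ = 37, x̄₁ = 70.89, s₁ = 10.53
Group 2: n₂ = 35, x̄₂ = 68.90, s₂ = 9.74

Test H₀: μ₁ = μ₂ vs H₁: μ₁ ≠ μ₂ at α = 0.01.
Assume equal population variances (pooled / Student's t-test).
Student's two-sample t-test (equal variances):
H₀: μ₁ = μ₂
H₁: μ₁ ≠ μ₂
df = n₁ + n₂ - 2 = 70
Pooled variance s_p² = [(n₁-1)s₁² + (n₂-1)s₂²] / (n₁ + n₂ - 2) = [(36)(10.53²) + (34)(9.74²)] / 70 = 103.1030
SE = √(s_p²(1/n₁ + 1/n₂)) = √(103.1030 × (1/37 + 1/35)) = 2.3942
t = (x̄₁ - x̄₂) / SE = (70.89 - 68.90) / 2.3942 = 1.99 / 2.3942 = 0.831
p-value = 0.4087

Since p-value > α = 0.01, we fail to reject H₀.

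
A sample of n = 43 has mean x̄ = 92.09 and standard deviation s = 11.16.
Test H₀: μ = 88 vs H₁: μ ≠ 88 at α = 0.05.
One-sample t-test:
H₀: μ = 88
H₁: μ ≠ 88
df = n - 1 = 42
t = (x̄ - μ₀) / (s/√n) = (92.09 - 88) / (11.16/√43) = 2.403
p-value = 0.0207

Since p-value < α = 0.05, we reject H₀.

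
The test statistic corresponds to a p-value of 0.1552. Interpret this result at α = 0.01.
Since p = 0.1552 > α = 0.01, fail to reject H₀.
There is insufficient evidence to reject the null hypothesis; the result is not statistically significant at the 0.01 level.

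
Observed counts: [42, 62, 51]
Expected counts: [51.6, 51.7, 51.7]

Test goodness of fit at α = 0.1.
Chi-square goodness of fit test:
H₀: observed counts match expected distribution
H₁: observed counts differ from expected distribution
df = k - 1 = 2
χ² = Σ(O - E)²/E
   = (42 - 51.6)²/51.6 + (62 - 51.7)²/51.7 + (51 - 51.7)²/51.7
   = 1.786 + 2.052 + 0.009
   = 3.85
p-value = 0.1461

Since p-value > α = 0.1, we fail to reject H₀.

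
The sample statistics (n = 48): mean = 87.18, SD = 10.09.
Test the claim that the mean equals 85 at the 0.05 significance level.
One-sample t-test:
H₀: μ = 85
H₁: μ ≠ 85
df = n - 1 = 47
t = (x̄ - μ₀) / (s/√n) = (87.18 - 85) / (10.09/√48) = 1.497
p-value = 0.1411

Since p-value > α = 0.05, we fail to reject H₀.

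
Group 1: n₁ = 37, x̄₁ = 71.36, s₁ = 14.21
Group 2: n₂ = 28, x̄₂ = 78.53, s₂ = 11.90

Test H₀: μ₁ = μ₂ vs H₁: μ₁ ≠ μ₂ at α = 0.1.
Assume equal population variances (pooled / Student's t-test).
Student's two-sample t-test (equal variances):
H₀: μ₁ = μ₂
H₁: μ₁ ≠ μ₂
df = n₁ + n₂ - 2 = 63
Pooled variance s_p² = [(n₁-1)s₁² + (n₂-1)s₂²] / (n₁ + n₂ - 2) = [(36)(14.21²) + (27)(11.90²)] / 63 = 176.0752
SE = √(s_p²(1/n₁ + 1/n₂)) = √(176.0752 × (1/37 + 1/28)) = 3.3237
t = (x̄₁ - x̄₂) / SE = (71.36 - 78.53) / 3.3237 = -7.17 / 3.3237 = -2.157
p-value = 0.0348

Since p-value < α = 0.1, we reject H₀.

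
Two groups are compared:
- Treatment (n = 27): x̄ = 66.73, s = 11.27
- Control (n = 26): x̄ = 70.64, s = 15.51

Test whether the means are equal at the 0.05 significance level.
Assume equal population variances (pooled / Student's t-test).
Student's two-sample t-test (equal variances):
H₀: μ₁ = μ₂
H₁: μ₁ ≠ μ₂
df = n₁ + n₂ - 2 = 51
Pooled variance s_p² = [(n₁-1)s₁² + (n₂-1)s₂²] / (n₁ + n₂ - 2) = [(26)(11.27²) + (25)(15.51²)] / 51 = 182.6733
SE = √(s_p²(1/n₁ + 1/n₂)) = √(182.6733 × (1/27 + 1/26)) = 3.7137
t = (x̄₁ - x̄₂) / SE = (66.73 - 70.64) / 3.7137 = -3.91 / 3.7137 = -1.053
p-value = 0.2974

Since p-value > α = 0.05, we fail to reject H₀.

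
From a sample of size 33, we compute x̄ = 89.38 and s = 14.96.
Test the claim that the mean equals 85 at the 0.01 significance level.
One-sample t-test:
H₀: μ = 85
H₁: μ ≠ 85
df = n - 1 = 32
t = (x̄ - μ₀) / (s/√n) = (89.38 - 85) / (14.96/√33) = 1.682
p-value = 0.1023

Since p-value > α = 0.01, we fail to reject H₀.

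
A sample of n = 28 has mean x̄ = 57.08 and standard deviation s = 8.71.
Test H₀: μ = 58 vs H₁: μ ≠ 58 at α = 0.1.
One-sample t-test:
H₀: μ = 58
H₁: μ ≠ 58
df = n - 1 = 27
t = (x̄ - μ₀) / (s/√n) = (57.08 - 58) / (8.71/√28) = -0.559
p-value = 0.5808

Since p-value > α = 0.1, we fail to reject H₀.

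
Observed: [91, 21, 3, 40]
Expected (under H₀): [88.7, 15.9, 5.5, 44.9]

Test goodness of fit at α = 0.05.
Chi-square goodness of fit test:
H₀: observed counts match expected distribution
H₁: observed counts differ from expected distribution
df = k - 1 = 3
χ² = Σ(O - E)²/E
   = (91 - 88.7)²/88.7 + (21 - 15.9)²/15.9 + (3 - 5.5)²/5.5 + (40 - 44.9)²/44.9
   = 0.060 + 1.636 + 1.136 + 0.535
   = 3.37
p-value = 0.3385

Since p-value > α = 0.05, we fail to reject H₀.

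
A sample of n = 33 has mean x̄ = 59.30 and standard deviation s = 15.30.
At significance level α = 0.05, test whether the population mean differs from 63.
One-sample t-test:
H₀: μ = 63
H₁: μ ≠ 63
df = n - 1 = 32
t = (x̄ - μ₀) / (s/√n) = (59.30 - 63) / (15.30/√33) = -1.389
p-value = 0.1744

Since p-value > α = 0.05, we fail to reject H₀.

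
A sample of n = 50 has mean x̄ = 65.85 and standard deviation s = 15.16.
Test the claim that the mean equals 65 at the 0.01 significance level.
One-sample t-test:
H₀: μ = 65
H₁: μ ≠ 65
df = n - 1 = 49
t = (x̄ - μ₀) / (s/√n) = (65.85 - 65) / (15.16/√50) = 0.396
p-value = 0.6935

Since p-value > α = 0.01, we fail to reject H₀.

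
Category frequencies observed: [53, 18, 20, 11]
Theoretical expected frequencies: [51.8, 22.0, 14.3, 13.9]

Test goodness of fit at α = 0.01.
Chi-square goodness of fit test:
H₀: observed counts match expected distribution
H₁: observed counts differ from expected distribution
df = k - 1 = 3
χ² = Σ(O - E)²/E
   = (53 - 51.8)²/51.8 + (18 - 22.0)²/22.0 + (20 - 14.3)²/14.3 + (11 - 13.9)²/13.9
   = 0.028 + 0.727 + 2.272 + 0.605
   = 3.63
p-value = 0.3040

Since p-value > α = 0.01, we fail to reject H₀.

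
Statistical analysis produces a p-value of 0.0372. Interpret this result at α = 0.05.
Since p = 0.0372 < α = 0.05, reject H₀.
There is sufficient evidence to reject the null hypothesis; the result is statistically significant at the 0.05 level.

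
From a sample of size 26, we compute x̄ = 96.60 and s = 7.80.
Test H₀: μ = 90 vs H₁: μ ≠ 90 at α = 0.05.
One-sample t-test:
H₀: μ = 90
H₁: μ ≠ 90
df = n - 1 = 25
t = (x̄ - μ₀) / (s/√n) = (96.60 - 90) / (7.80/√26) = 4.315
p-value = 0.0002

Since p-value < α = 0.05, we reject H₀.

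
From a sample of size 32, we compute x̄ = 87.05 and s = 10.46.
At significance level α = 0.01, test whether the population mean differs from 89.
One-sample t-test:
H₀: μ = 89
H₁: μ ≠ 89
df = n - 1 = 31
t = (x̄ - μ₀) / (s/√n) = (87.05 - 89) / (10.46/√32) = -1.055
p-value = 0.2998

Since p-value > α = 0.01, we fail to reject H₀.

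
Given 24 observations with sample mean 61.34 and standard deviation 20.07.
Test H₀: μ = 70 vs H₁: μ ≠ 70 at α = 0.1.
One-sample t-test:
H₀: μ = 70
H₁: μ ≠ 70
df = n - 1 = 23
t = (x̄ - μ₀) / (s/√n) = (61.34 - 70) / (20.07/√24) = -2.114
p-value = 0.0456

Since p-value < α = 0.1, we reject H₀.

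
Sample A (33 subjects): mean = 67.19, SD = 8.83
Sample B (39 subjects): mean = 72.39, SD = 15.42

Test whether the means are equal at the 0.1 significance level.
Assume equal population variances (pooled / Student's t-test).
Student's two-sample t-test (equal variances):
H₀: μ₁ = μ₂
H₁: μ₁ ≠ μ₂
df = n₁ + n₂ - 2 = 70
Pooled variance s_p² = [(n₁-1)s₁² + (n₂-1)s₂²] / (n₁ + n₂ - 2) = [(32)(8.83²) + (38)(15.42²)] / 70 = 164.7215
SE = √(s_p²(1/n₁ + 1/n₂)) = √(164.7215 × (1/33 + 1/39)) = 3.0357
t = (x̄₁ - x̄₂) / SE = (67.19 - 72.39) / 3.0357 = -5.20 / 3.0357 = -1.713
p-value = 0.0911

Since p-value < α = 0.1, we reject H₀.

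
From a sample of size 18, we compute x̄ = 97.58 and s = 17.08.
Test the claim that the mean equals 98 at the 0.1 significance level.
One-sample t-test:
H₀: μ = 98
H₁: μ ≠ 98
df = n - 1 = 17
t = (x̄ - μ₀) / (s/√n) = (97.58 - 98) / (17.08/√18) = -0.104
p-value = 0.9181

Since p-value > α = 0.1, we fail to reject H₀.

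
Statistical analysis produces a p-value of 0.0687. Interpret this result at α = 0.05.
Since p = 0.0687 > α = 0.05, fail to reject H₀.
There is insufficient evidence to reject the null hypothesis; the result is not statistically significant at the 0.05 level.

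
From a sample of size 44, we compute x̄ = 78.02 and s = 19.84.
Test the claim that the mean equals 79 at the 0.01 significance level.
One-sample t-test:
H₀: μ = 79
H₁: μ ≠ 79
df = n - 1 = 43
t = (x̄ - μ₀) / (s/√n) = (78.02 - 79) / (19.84/√44) = -0.328
p-value = 0.7448

Since p-value > α = 0.01, we fail to reject H₀.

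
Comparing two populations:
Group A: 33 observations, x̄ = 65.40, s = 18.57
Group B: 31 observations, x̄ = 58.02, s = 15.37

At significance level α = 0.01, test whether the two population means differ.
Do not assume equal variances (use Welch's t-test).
Welch's two-sample t-test:
H₀: μ₁ = μ₂
H₁: μ₁ ≠ μ₂
s₁²/n₁ = 18.57²/33 = 10.4498,  s₂²/n₂ = 15.37²/31 = 7.6205
SE = √(s₁²/n₁ + s₂²/n₂) = √(10.4498 + 7.6205) = 4.2509
df (Welch-Satterthwaite) = (s₁²/n₁ + s₂²/n₂)² / [(s₁²/n₁)²/(n₁-1) + (s₂²/n₂)²/(n₂-1)] ≈ 61.06
t = (x̄₁ - x̄₂) / SE = (65.40 - 58.02) / 4.2509 = 7.38 / 4.2509 = 1.736
p-value = 0.0876

Since p-value > α = 0.01, we fail to reject H₀.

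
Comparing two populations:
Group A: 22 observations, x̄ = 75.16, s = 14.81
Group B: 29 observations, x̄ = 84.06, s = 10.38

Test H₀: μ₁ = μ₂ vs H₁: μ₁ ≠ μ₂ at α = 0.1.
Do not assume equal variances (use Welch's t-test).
Welch's two-sample t-test:
H₀: μ₁ = μ₂
H₁: μ₁ ≠ μ₂
s₁²/n₁ = 14.81²/22 = 9.9698,  s₂²/n₂ = 10.38²/29 = 3.7153
SE = √(s₁²/n₁ + s₂²/n₂) = √(9.9698 + 3.7153) = 3.6993
df (Welch-Satterthwaite) = (s₁²/n₁ + s₂²/n₂)² / [(s₁²/n₁)²/(n₁-1) + (s₂²/n₂)²/(n₂-1)] ≈ 35.84
t = (x̄₁ - x̄₂) / SE = (75.16 - 84.06) / 3.6993 = -8.90 / 3.6993 = -2.406
p-value = 0.0214

Since p-value < α = 0.1, we reject H₀.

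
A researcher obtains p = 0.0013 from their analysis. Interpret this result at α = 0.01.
Since p = 0.0013 < α = 0.01, reject H₀.
There is sufficient evidence to reject the null hypothesis; the result is statistically significant at the 0.01 level.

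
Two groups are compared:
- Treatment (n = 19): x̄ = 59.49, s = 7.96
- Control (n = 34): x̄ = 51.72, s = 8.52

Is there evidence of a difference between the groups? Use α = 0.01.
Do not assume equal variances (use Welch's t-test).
Welch's two-sample t-test:
H₀: μ₁ = μ₂
H₁: μ₁ ≠ μ₂
s₁²/n₁ = 7.96²/19 = 3.3348,  s₂²/n₂ = 8.52²/34 = 2.1350
SE = √(s₁²/n₁ + s₂²/n₂) = √(3.3348 + 2.1350) = 2.3388
df (Welch-Satterthwaite) = (s₁²/n₁ + s₂²/n₂)² / [(s₁²/n₁)²/(n₁-1) + (s₂²/n₂)²/(n₂-1)] ≈ 39.58
t = (x̄₁ - x̄₂) / SE = (59.49 - 51.72) / 2.3388 = 7.77 / 2.3388 = 3.322
p-value = 0.0019

Since p-value < α = 0.01, we reject H₀.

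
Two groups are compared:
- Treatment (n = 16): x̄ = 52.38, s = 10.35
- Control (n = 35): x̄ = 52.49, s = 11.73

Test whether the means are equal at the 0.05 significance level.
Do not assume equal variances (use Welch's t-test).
Welch's two-sample t-test:
H₀: μ₁ = μ₂
H₁: μ₁ ≠ μ₂
s₁²/n₁ = 10.35²/16 = 6.6952,  s₂²/n₂ = 11.73²/35 = 3.9312
SE = √(s₁²/n₁ + s₂²/n₂) = √(6.6952 + 3.9312) = 3.2598
df (Welch-Satterthwaite) = (s₁²/n₁ + s₂²/n₂)² / [(s₁²/n₁)²/(n₁-1) + (s₂²/n₂)²/(n₂-1)] ≈ 32.80
t = (x̄₁ - x̄₂) / SE = (52.38 - 52.49) / 3.2598 = -0.11 / 3.2598 = -0.034
p-value = 0.9733

Since p-value > α = 0.05, we fail to reject H₀.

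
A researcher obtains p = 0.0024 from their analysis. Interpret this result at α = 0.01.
Since p = 0.0024 < α = 0.01, reject H₀.
There is sufficient evidence to reject the null hypothesis; the result is statistically significant at the 0.01 level.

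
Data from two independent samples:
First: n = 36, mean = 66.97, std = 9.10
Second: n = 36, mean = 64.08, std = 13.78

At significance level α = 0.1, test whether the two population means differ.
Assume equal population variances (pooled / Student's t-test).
Student's two-sample t-test (equal variances):
H₀: μ₁ = μ₂
H₁: μ₁ ≠ μ₂
df = n₁ + n₂ - 2 = 70
Pooled variance s_p² = [(n₁-1)s₁² + (n₂-1)s₂²] / (n₁ + n₂ - 2) = [(35)(9.10²) + (35)(13.78²)] / 70 = 136.3492
SE = √(s_p²(1/n₁ + 1/n₂)) = √(136.3492 × (1/36 + 1/36)) = 2.7523
t = (x̄₁ - x̄₂) / SE = (66.97 - 64.08) / 2.7523 = 2.89 / 2.7523 = 1.050
p-value = 0.2973

Since p-value > α = 0.1, we fail to reject H₀.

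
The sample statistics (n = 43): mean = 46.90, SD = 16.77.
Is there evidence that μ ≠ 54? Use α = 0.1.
One-sample t-test:
H₀: μ = 54
H₁: μ ≠ 54
df = n - 1 = 42
t = (x̄ - μ₀) / (s/√n) = (46.90 - 54) / (16.77/√43) = -2.776
p-value = 0.0082

Since p-value < α = 0.1, we reject H₀.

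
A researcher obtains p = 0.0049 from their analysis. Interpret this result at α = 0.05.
Since p = 0.0049 < α = 0.05, reject H₀.
There is sufficient evidence to reject the null hypothesis; the result is statistically significant at the 0.05 level.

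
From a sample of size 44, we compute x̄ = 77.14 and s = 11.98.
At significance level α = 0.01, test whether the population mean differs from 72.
One-sample t-test:
H₀: μ = 72
H₁: μ ≠ 72
df = n - 1 = 43
t = (x̄ - μ₀) / (s/√n) = (77.14 - 72) / (11.98/√44) = 2.846
p-value = 0.0068

Since p-value < α = 0.01, we reject H₀.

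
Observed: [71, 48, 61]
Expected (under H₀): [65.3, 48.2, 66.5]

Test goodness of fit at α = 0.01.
Chi-square goodness of fit test:
H₀: observed counts match expected distribution
H₁: observed counts differ from expected distribution
df = k - 1 = 2
χ² = Σ(O - E)²/E
   = (71 - 65.3)²/65.3 + (48 - 48.2)²/48.2 + (61 - 66.5)²/66.5
   = 0.498 + 0.001 + 0.455
   = 0.95
p-value = 0.6209

Since p-value > α = 0.01, we fail to reject H₀.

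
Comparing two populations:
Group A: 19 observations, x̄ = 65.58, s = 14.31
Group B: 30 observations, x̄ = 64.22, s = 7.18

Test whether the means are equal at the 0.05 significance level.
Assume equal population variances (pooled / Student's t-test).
Student's two-sample t-test (equal variances):
H₀: μ₁ = μ₂
H₁: μ₁ ≠ μ₂
df = n₁ + n₂ - 2 = 47
Pooled variance s_p² = [(n₁-1)s₁² + (n₂-1)s₂²] / (n₁ + n₂ - 2) = [(18)(14.31²) + (29)(7.18²)] / 47 = 110.2338
SE = √(s_p²(1/n₁ + 1/n₂)) = √(110.2338 × (1/19 + 1/30)) = 3.0784
t = (x̄₁ - x̄₂) / SE = (65.58 - 64.22) / 3.0784 = 1.36 / 3.0784 = 0.442
p-value = 0.6607

Since p-value > α = 0.05, we fail to reject H₀.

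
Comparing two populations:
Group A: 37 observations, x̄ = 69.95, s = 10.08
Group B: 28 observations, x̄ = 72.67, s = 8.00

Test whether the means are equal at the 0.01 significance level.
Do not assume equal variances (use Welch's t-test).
Welch's two-sample t-test:
H₀: μ₁ = μ₂
H₁: μ₁ ≠ μ₂
s₁²/n₁ = 10.08²/37 = 2.7461,  s₂²/n₂ = 8.00²/28 = 2.2857
SE = √(s₁²/n₁ + s₂²/n₂) = √(2.7461 + 2.2857) = 2.2432
df (Welch-Satterthwaite) = (s₁²/n₁ + s₂²/n₂)² / [(s₁²/n₁)²/(n₁-1) + (s₂²/n₂)²/(n₂-1)] ≈ 62.83
t = (x̄₁ - x̄₂) / SE = (69.95 - 72.67) / 2.2432 = -2.72 / 2.2432 = -1.213
p-value = 0.2298

Since p-value > α = 0.01, we fail to reject H₀.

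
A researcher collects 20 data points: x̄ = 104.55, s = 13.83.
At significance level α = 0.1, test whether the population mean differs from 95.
One-sample t-test:
H₀: μ = 95
H₁: μ ≠ 95
df = n - 1 = 19
t = (x̄ - μ₀) / (s/√n) = (104.55 - 95) / (13.83/√20) = 3.088
p-value = 0.0061

Since p-value < α = 0.1, we reject H₀.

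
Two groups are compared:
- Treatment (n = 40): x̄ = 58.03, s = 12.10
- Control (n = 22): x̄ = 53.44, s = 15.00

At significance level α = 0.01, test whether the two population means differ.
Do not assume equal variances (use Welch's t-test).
Welch's two-sample t-test:
H₀: μ₁ = μ₂
H₁: μ₁ ≠ μ₂
s₁²/n₁ = 12.10²/40 = 3.6603,  s₂²/n₂ = 15.00²/22 = 10.2273
SE = √(s₁²/n₁ + s₂²/n₂) = √(3.6603 + 10.2273) = 3.7266
df (Welch-Satterthwaite) = (s₁²/n₁ + s₂²/n₂)² / [(s₁²/n₁)²/(n₁-1) + (s₂²/n₂)²/(n₂-1)] ≈ 36.22
t = (x̄₁ - x̄₂) / SE = (58.03 - 53.44) / 3.7266 = 4.59 / 3.7266 = 1.232
p-value = 0.2260

Since p-value > α = 0.01, we fail to reject H₀.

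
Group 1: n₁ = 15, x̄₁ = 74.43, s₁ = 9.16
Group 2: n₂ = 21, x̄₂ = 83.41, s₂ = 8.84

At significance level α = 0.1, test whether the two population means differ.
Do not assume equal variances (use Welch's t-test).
Welch's two-sample t-test:
H₀: μ₁ = μ₂
H₁: μ₁ ≠ μ₂
s₁²/n₁ = 9.16²/15 = 5.5937,  s₂²/n₂ = 8.84²/21 = 3.7212
SE = √(s₁²/n₁ + s₂²/n₂) = √(5.5937 + 3.7212) = 3.0520
df (Welch-Satterthwaite) = (s₁²/n₁ + s₂²/n₂)² / [(s₁²/n₁)²/(n₁-1) + (s₂²/n₂)²/(n₂-1)] ≈ 29.64
t = (x̄₁ - x̄₂) / SE = (74.43 - 83.41) / 3.0520 = -8.98 / 3.0520 = -2.942
p-value = 0.0063

Since p-value < α = 0.1, we reject H₀.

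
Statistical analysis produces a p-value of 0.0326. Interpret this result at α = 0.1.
Since p = 0.0326 < α = 0.1, reject H₀.
There is sufficient evidence to reject the null hypothesis; the result is statistically significant at the 0.1 level.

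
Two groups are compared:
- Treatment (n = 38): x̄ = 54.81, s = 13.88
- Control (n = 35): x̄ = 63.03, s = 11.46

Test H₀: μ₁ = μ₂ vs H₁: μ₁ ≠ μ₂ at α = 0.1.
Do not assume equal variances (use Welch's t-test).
Welch's two-sample t-test:
H₀: μ₁ = μ₂
H₁: μ₁ ≠ μ₂
s₁²/n₁ = 13.88²/38 = 5.0699,  s₂²/n₂ = 11.46²/35 = 3.7523
SE = √(s₁²/n₁ + s₂²/n₂) = √(5.0699 + 3.7523) = 2.9702
df (Welch-Satterthwaite) = (s₁²/n₁ + s₂²/n₂)² / [(s₁²/n₁)²/(n₁-1) + (s₂²/n₂)²/(n₂-1)] ≈ 70.19
t = (x̄₁ - x̄₂) / SE = (54.81 - 63.03) / 2.9702 = -8.22 / 2.9702 = -2.767
p-value = 0.0072

Since p-value < α = 0.1, we reject H₀.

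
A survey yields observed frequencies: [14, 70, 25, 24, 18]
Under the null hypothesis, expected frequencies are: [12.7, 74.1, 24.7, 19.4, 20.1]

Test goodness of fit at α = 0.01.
Chi-square goodness of fit test:
H₀: observed counts match expected distribution
H₁: observed counts differ from expected distribution
df = k - 1 = 4
χ² = Σ(O - E)²/E
   = (14 - 12.7)²/12.7 + (70 - 74.1)²/74.1 + (25 - 24.7)²/24.7 + (24 - 19.4)²/19.4 + (18 - 20.1)²/20.1
   = 0.133 + 0.227 + 0.004 + 1.091 + 0.219
   = 1.67
p-value = 0.7955

Since p-value > α = 0.01, we fail to reject H₀.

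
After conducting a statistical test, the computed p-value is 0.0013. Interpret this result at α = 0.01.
Since p = 0.0013 < α = 0.01, reject H₀.
There is sufficient evidence to reject the null hypothesis; the result is statistically significant at the 0.01 level.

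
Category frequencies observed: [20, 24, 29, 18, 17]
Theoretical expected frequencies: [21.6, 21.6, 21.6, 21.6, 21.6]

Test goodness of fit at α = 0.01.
Chi-square goodness of fit test:
H₀: observed counts match expected distribution
H₁: observed counts differ from expected distribution
df = k - 1 = 4
χ² = Σ(O - E)²/E
   = (20 - 21.6)²/21.6 + (24 - 21.6)²/21.6 + (29 - 21.6)²/21.6 + (18 - 21.6)²/21.6 + (17 - 21.6)²/21.6
   = 0.119 + 0.267 + 2.535 + 0.600 + 0.980
   = 4.50
p-value = 0.3425

Since p-value > α = 0.01, we fail to reject H₀.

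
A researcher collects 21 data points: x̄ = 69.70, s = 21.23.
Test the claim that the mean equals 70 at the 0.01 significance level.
One-sample t-test:
H₀: μ = 70
H₁: μ ≠ 70
df = n - 1 = 20
t = (x̄ - μ₀) / (s/√n) = (69.70 - 70) / (21.23/√21) = -0.065
p-value = 0.9490

Since p-value > α = 0.01, we fail to reject H₀.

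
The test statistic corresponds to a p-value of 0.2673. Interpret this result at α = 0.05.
Since p = 0.2673 > α = 0.05, fail to reject H₀.
There is insufficient evidence to reject the null hypothesis; the result is not statistically significant at the 0.05 level.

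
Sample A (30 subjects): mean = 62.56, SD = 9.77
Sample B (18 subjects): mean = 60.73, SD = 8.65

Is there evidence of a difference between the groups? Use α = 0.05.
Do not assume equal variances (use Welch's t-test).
Welch's two-sample t-test:
H₀: μ₁ = μ₂
H₁: μ₁ ≠ μ₂
s₁²/n₁ = 9.77²/30 = 3.1818,  s₂²/n₂ = 8.65²/18 = 4.1568
SE = √(s₁²/n₁ + s₂²/n₂) = √(3.1818 + 4.1568) = 2.7090
df (Welch-Satterthwaite) = (s₁²/n₁ + s₂²/n₂)² / [(s₁²/n₁)²/(n₁-1) + (s₂²/n₂)²/(n₂-1)] ≈ 39.44
t = (x̄₁ - x̄₂) / SE = (62.56 - 60.73) / 2.7090 = 1.83 / 2.7090 = 0.676
p-value = 0.5033

Since p-value > α = 0.05, we fail to reject H₀.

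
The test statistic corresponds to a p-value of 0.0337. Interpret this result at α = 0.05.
Since p = 0.0337 < α = 0.05, reject H₀.
There is sufficient evidence to reject the null hypothesis; the result is statistically significant at the 0.05 level.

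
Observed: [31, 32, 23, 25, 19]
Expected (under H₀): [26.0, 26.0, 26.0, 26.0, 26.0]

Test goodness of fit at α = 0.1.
Chi-square goodness of fit test:
H₀: observed counts match expected distribution
H₁: observed counts differ from expected distribution
df = k - 1 = 4
χ² = Σ(O - E)²/E
   = (31 - 26.0)²/26.0 + (32 - 26.0)²/26.0 + (23 - 26.0)²/26.0 + (25 - 26.0)²/26.0 + (19 - 26.0)²/26.0
   = 0.962 + 1.385 + 0.346 + 0.038 + 1.885
   = 4.62
p-value = 0.3291

Since p-value > α = 0.1, we fail to reject H₀.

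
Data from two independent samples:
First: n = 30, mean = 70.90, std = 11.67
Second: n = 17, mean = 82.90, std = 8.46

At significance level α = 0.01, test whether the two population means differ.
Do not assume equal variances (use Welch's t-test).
Welch's two-sample t-test:
H₀: μ₁ = μ₂
H₁: μ₁ ≠ μ₂
s₁²/n₁ = 11.67²/30 = 4.5396,  s₂²/n₂ = 8.46²/17 = 4.2101
SE = √(s₁²/n₁ + s₂²/n₂) = √(4.5396 + 4.2101) = 2.9580
df (Welch-Satterthwaite) = (s₁²/n₁ + s₂²/n₂)² / [(s₁²/n₁)²/(n₁-1) + (s₂²/n₂)²/(n₂-1)] ≈ 42.10
t = (x̄₁ - x̄₂) / SE = (70.90 - 82.90) / 2.9580 = -12.00 / 2.9580 = -4.057
p-value = 0.0002

Since p-value < α = 0.01, we reject H₀.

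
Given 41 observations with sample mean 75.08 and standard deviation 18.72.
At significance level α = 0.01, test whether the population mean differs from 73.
One-sample t-test:
H₀: μ = 73
H₁: μ ≠ 73
df = n - 1 = 40
t = (x̄ - μ₀) / (s/√n) = (75.08 - 73) / (18.72/√41) = 0.711
p-value = 0.4809

Since p-value > α = 0.01, we fail to reject H₀.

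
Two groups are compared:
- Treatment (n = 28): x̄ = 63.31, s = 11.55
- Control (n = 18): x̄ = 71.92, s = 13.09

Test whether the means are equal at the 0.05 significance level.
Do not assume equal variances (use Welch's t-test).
Welch's two-sample t-test:
H₀: μ₁ = μ₂
H₁: μ₁ ≠ μ₂
s₁²/n₁ = 11.55²/28 = 4.7644,  s₂²/n₂ = 13.09²/18 = 9.5193
SE = √(s₁²/n₁ + s₂²/n₂) = √(4.7644 + 9.5193) = 3.7794
df (Welch-Satterthwaite) = (s₁²/n₁ + s₂²/n₂)² / [(s₁²/n₁)²/(n₁-1) + (s₂²/n₂)²/(n₂-1)] ≈ 33.06
t = (x̄₁ - x̄₂) / SE = (63.31 - 71.92) / 3.7794 = -8.61 / 3.7794 = -2.278
p-value = 0.0293

Since p-value < α = 0.05, we reject H₀.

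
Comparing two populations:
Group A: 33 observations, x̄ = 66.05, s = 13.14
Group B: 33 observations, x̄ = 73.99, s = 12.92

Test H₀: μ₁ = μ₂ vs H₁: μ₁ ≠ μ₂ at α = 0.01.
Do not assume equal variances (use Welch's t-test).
Welch's two-sample t-test:
H₀: μ₁ = μ₂
H₁: μ₁ ≠ μ₂
s₁²/n₁ = 13.14²/33 = 5.2321,  s₂²/n₂ = 12.92²/33 = 5.0584
SE = √(s₁²/n₁ + s₂²/n₂) = √(5.2321 + 5.0584) = 3.2079
df (Welch-Satterthwaite) = (s₁²/n₁ + s₂²/n₂)² / [(s₁²/n₁)²/(n₁-1) + (s₂²/n₂)²/(n₂-1)] ≈ 63.98
t = (x̄₁ - x̄₂) / SE = (66.05 - 73.99) / 3.2079 = -7.94 / 3.2079 = -2.475
p-value = 0.0160

Since p-value > α = 0.01, we fail to reject H₀.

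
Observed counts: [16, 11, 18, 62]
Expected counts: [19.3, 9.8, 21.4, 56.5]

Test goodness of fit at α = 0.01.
Chi-square goodness of fit test:
H₀: observed counts match expected distribution
H₁: observed counts differ from expected distribution
df = k - 1 = 3
χ² = Σ(O - E)²/E
   = (16 - 19.3)²/19.3 + (11 - 9.8)²/9.8 + (18 - 21.4)²/21.4 + (62 - 56.5)²/56.5
   = 0.564 + 0.147 + 0.540 + 0.535
   = 1.79
p-value = 0.6178

Since p-value > α = 0.01, we fail to reject H₀.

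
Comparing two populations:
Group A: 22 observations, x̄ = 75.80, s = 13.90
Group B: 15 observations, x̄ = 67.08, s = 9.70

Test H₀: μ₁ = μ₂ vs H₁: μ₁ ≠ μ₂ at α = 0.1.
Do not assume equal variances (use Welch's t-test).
Welch's two-sample t-test:
H₀: μ₁ = μ₂
H₁: μ₁ ≠ μ₂
s₁²/n₁ = 13.90²/22 = 8.7823,  s₂²/n₂ = 9.70²/15 = 6.2727
SE = √(s₁²/n₁ + s₂²/n₂) = √(8.7823 + 6.2727) = 3.8801
df (Welch-Satterthwaite) = (s₁²/n₁ + s₂²/n₂)² / [(s₁²/n₁)²/(n₁-1) + (s₂²/n₂)²/(n₂-1)] ≈ 34.96
t = (x̄₁ - x̄₂) / SE = (75.80 - 67.08) / 3.8801 = 8.72 / 3.8801 = 2.247
p-value = 0.0310

Since p-value < α = 0.1, we reject H₀.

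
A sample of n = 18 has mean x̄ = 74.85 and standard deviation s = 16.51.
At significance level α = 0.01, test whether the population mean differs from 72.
One-sample t-test:
H₀: μ = 72
H₁: μ ≠ 72
df = n - 1 = 17
t = (x̄ - μ₀) / (s/√n) = (74.85 - 72) / (16.51/√18) = 0.732
p-value = 0.4739

Since p-value > α = 0.01, we fail to reject H₀.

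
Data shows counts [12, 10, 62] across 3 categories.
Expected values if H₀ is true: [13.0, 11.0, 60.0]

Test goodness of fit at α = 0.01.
Chi-square goodness of fit test:
H₀: observed counts match expected distribution
H₁: observed counts differ from expected distribution
df = k - 1 = 2
χ² = Σ(O - E)²/E
   = (12 - 13.0)²/13.0 + (10 - 11.0)²/11.0 + (62 - 60.0)²/60.0
   = 0.077 + 0.091 + 0.067
   = 0.23
p-value = 0.8894

Since p-value > α = 0.01, we fail to reject H₀.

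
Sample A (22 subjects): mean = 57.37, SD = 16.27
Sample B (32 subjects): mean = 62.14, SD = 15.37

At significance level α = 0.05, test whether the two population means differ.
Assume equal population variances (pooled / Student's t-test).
Student's two-sample t-test (equal variances):
H₀: μ₁ = μ₂
H₁: μ₁ ≠ μ₂
df = n₁ + n₂ - 2 = 52
Pooled variance s_p² = [(n₁-1)s₁² + (n₂-1)s₂²] / (n₁ + n₂ - 2) = [(21)(16.27²) + (31)(15.37²)] / 52 = 247.7368
SE = √(s_p²(1/n₁ + 1/n₂)) = √(247.7368 × (1/22 + 1/32)) = 4.3592
t = (x̄₁ - x̄₂) / SE = (57.37 - 62.14) / 4.3592 = -4.77 / 4.3592 = -1.094
p-value = 0.2789

Since p-value > α = 0.05, we fail to reject H₀.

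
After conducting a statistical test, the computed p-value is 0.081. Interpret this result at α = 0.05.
Since p = 0.081 > α = 0.05, fail to reject H₀.
There is insufficient evidence to reject the null hypothesis; the result is not statistically significant at the 0.05 level.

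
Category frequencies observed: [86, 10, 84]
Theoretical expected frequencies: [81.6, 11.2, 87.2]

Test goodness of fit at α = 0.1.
Chi-square goodness of fit test:
H₀: observed counts match expected distribution
H₁: observed counts differ from expected distribution
df = k - 1 = 2
χ² = Σ(O - E)²/E
   = (86 - 81.6)²/81.6 + (10 - 11.2)²/11.2 + (84 - 87.2)²/87.2
   = 0.237 + 0.129 + 0.117
   = 0.48
p-value = 0.7853

Since p-value > α = 0.1, we fail to reject H₀.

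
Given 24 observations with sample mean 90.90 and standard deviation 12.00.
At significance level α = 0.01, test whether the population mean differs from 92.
One-sample t-test:
H₀: μ = 92
H₁: μ ≠ 92
df = n - 1 = 23
t = (x̄ - μ₀) / (s/√n) = (90.90 - 92) / (12.00/√24) = -0.449
p-value = 0.6576

Since p-value > α = 0.01, we fail to reject H₀.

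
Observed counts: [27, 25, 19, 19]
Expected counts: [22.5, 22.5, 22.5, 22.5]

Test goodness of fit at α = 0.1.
Chi-square goodness of fit test:
H₀: observed counts match expected distribution
H₁: observed counts differ from expected distribution
df = k - 1 = 3
χ² = Σ(O - E)²/E
   = (27 - 22.5)²/22.5 + (25 - 22.5)²/22.5 + (19 - 22.5)²/22.5 + (19 - 22.5)²/22.5
   = 0.900 + 0.278 + 0.544 + 0.544
   = 2.27
p-value = 0.5189

Since p-value > α = 0.1, we fail to reject H₀.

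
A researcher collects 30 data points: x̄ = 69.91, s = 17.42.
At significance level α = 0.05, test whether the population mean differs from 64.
One-sample t-test:
H₀: μ = 64
H₁: μ ≠ 64
df = n - 1 = 29
t = (x̄ - μ₀) / (s/√n) = (69.91 - 64) / (17.42/√30) = 1.858
p-value = 0.0733

Since p-value > α = 0.05, we fail to reject H₀.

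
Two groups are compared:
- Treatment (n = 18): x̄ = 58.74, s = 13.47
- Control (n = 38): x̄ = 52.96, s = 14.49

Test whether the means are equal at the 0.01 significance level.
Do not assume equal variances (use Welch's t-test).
Welch's two-sample t-test:
H₀: μ₁ = μ₂
H₁: μ₁ ≠ μ₂
s₁²/n₁ = 13.47²/18 = 10.0801,  s₂²/n₂ = 14.49²/38 = 5.5253
SE = √(s₁²/n₁ + s₂²/n₂) = √(10.0801 + 5.5253) = 3.9504
df (Welch-Satterthwaite) = (s₁²/n₁ + s₂²/n₂)² / [(s₁²/n₁)²/(n₁-1) + (s₂²/n₂)²/(n₂-1)] ≈ 35.80
t = (x̄₁ - x̄₂) / SE = (58.74 - 52.96) / 3.9504 = 5.78 / 3.9504 = 1.463
p-value = 0.1521

Since p-value > α = 0.01, we fail to reject H₀.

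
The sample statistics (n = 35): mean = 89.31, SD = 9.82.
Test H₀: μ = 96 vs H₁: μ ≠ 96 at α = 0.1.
One-sample t-test:
H₀: μ = 96
H₁: μ ≠ 96
df = n - 1 = 34
t = (x̄ - μ₀) / (s/√n) = (89.31 - 96) / (9.82/√35) = -4.030
p-value = 0.0003

Since p-value < α = 0.1, we reject H₀.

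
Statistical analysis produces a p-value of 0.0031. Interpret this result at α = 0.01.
Since p = 0.0031 < α = 0.01, reject H₀.
There is sufficient evidence to reject the null hypothesis; the result is statistically significant at the 0.01 level.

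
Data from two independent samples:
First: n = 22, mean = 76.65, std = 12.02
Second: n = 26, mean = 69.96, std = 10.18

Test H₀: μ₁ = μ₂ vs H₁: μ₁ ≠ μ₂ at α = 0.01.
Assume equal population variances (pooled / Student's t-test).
Student's two-sample t-test (equal variances):
H₀: μ₁ = μ₂
H₁: μ₁ ≠ μ₂
df = n₁ + n₂ - 2 = 46
Pooled variance s_p² = [(n₁-1)s₁² + (n₂-1)s₂²] / (n₁ + n₂ - 2) = [(21)(12.02²) + (25)(10.18²)] / 46 = 122.2804
SE = √(s_p²(1/n₁ + 1/n₂)) = √(122.2804 × (1/22 + 1/26)) = 3.2033
t = (x̄₁ - x̄₂) / SE = (76.65 - 69.96) / 3.2033 = 6.69 / 3.2033 = 2.088
p-value = 0.0423

Since p-value > α = 0.01, we fail to reject H₀.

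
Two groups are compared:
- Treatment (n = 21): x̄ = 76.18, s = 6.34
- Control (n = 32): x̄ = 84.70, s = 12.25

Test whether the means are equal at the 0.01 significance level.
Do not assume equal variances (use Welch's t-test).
Welch's two-sample t-test:
H₀: μ₁ = μ₂
H₁: μ₁ ≠ μ₂
s₁²/n₁ = 6.34²/21 = 1.9141,  s₂²/n₂ = 12.25²/32 = 4.6895
SE = √(s₁²/n₁ + s₂²/n₂) = √(1.9141 + 4.6895) = 2.5697
df (Welch-Satterthwaite) = (s₁²/n₁ + s₂²/n₂)² / [(s₁²/n₁)²/(n₁-1) + (s₂²/n₂)²/(n₂-1)] ≈ 48.86
t = (x̄₁ - x̄₂) / SE = (76.18 - 84.70) / 2.5697 = -8.52 / 2.5697 = -3.316
p-value = 0.0017

Since p-value < α = 0.01, we reject H₀.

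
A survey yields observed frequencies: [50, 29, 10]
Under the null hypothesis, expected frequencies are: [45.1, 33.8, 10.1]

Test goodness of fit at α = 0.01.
Chi-square goodness of fit test:
H₀: observed counts match expected distribution
H₁: observed counts differ from expected distribution
df = k - 1 = 2
χ² = Σ(O - E)²/E
   = (50 - 45.1)²/45.1 + (29 - 33.8)²/33.8 + (10 - 10.1)²/10.1
   = 0.532 + 0.682 + 0.001
   = 1.22
p-value = 0.5447

Since p-value > α = 0.01, we fail to reject H₀.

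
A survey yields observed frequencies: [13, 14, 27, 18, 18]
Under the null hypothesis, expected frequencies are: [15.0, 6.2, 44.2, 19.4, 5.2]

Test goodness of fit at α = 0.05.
Chi-square goodness of fit test:
H₀: observed counts match expected distribution
H₁: observed counts differ from expected distribution
df = k - 1 = 4
χ² = Σ(O - E)²/E
   = (13 - 15.0)²/15.0 + (14 - 6.2)²/6.2 + (27 - 44.2)²/44.2 + (18 - 19.4)²/19.4 + (18 - 5.2)²/5.2
   = 0.267 + 9.813 + 6.693 + 0.101 + 31.508
   = 48.38
p-value < 0.0001

Since p-value < α = 0.05, we reject H₀.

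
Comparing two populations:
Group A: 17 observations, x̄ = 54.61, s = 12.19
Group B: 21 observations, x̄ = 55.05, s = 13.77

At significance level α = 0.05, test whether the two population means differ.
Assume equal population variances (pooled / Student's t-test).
Student's two-sample t-test (equal variances):
H₀: μ₁ = μ₂
H₁: μ₁ ≠ μ₂
df = n₁ + n₂ - 2 = 36
Pooled variance s_p² = [(n₁-1)s₁² + (n₂-1)s₂²] / (n₁ + n₂ - 2) = [(16)(12.19²) + (20)(13.77²)] / 36 = 171.3832
SE = √(s_p²(1/n₁ + 1/n₂)) = √(171.3832 × (1/17 + 1/21)) = 4.2711
t = (x̄₁ - x̄₂) / SE = (54.61 - 55.05) / 4.2711 = -0.44 / 4.2711 = -0.103
p-value = 0.9185

Since p-value > α = 0.05, we fail to reject H₀.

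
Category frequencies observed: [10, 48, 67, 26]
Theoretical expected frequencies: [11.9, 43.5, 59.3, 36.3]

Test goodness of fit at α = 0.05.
Chi-square goodness of fit test:
H₀: observed counts match expected distribution
H₁: observed counts differ from expected distribution
df = k - 1 = 3
χ² = Σ(O - E)²/E
   = (10 - 11.9)²/11.9 + (48 - 43.5)²/43.5 + (67 - 59.3)²/59.3 + (26 - 36.3)²/36.3
   = 0.303 + 0.466 + 1.000 + 2.923
   = 4.69
p-value = 0.1958

Since p-value > α = 0.05, we fail to reject H₀.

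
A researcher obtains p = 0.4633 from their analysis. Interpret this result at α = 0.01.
Since p = 0.4633 > α = 0.01, fail to reject H₀.
There is insufficient evidence to reject the null hypothesis; the result is not statistically significant at the 0.01 level.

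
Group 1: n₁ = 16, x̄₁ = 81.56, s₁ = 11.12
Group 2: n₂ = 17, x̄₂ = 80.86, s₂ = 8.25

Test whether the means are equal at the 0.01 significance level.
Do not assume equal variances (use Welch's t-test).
Welch's two-sample t-test:
H₀: μ₁ = μ₂
H₁: μ₁ ≠ μ₂
s₁²/n₁ = 11.12²/16 = 7.7284,  s₂²/n₂ = 8.25²/17 = 4.0037
SE = √(s₁²/n₁ + s₂²/n₂) = √(7.7284 + 4.0037) = 3.4252
df (Welch-Satterthwaite) = (s₁²/n₁ + s₂²/n₂)² / [(s₁²/n₁)²/(n₁-1) + (s₂²/n₂)²/(n₂-1)] ≈ 27.62
t = (x̄₁ - x̄₂) / SE = (81.56 - 80.86) / 3.4252 = 0.70 / 3.4252 = 0.204
p-value = 0.8396

Since p-value > α = 0.01, we fail to reject H₀.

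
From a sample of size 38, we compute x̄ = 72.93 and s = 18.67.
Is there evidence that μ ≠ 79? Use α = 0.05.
One-sample t-test:
H₀: μ = 79
H₁: μ ≠ 79
df = n - 1 = 37
t = (x̄ - μ₀) / (s/√n) = (72.93 - 79) / (18.67/√38) = -2.004
p-value = 0.0524

Since p-value > α = 0.05, we fail to reject H₀.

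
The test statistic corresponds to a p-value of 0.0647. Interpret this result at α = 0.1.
Since p = 0.0647 < α = 0.1, reject H₀.
There is sufficient evidence to reject the null hypothesis; the result is statistically significant at the 0.1 level.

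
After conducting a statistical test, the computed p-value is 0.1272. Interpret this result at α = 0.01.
Since p = 0.1272 > α = 0.01, fail to reject H₀.
There is insufficient evidence to reject the null hypothesis; the result is not statistically significant at the 0.01 level.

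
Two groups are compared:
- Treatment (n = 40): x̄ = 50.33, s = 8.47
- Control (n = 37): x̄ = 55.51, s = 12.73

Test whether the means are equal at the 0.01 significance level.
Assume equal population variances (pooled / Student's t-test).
Student's two-sample t-test (equal variances):
H₀: μ₁ = μ₂
H₁: μ₁ ≠ μ₂
df = n₁ + n₂ - 2 = 75
Pooled variance s_p² = [(n₁-1)s₁² + (n₂-1)s₂²] / (n₁ + n₂ - 2) = [(39)(8.47²) + (36)(12.73²)] / 75 = 115.0907
SE = √(s_p²(1/n₁ + 1/n₂)) = √(115.0907 × (1/40 + 1/37)) = 2.4470
t = (x̄₁ - x̄₂) / SE = (50.33 - 55.51) / 2.4470 = -5.18 / 2.4470 = -2.117
p-value = 0.0376

Since p-value > α = 0.01, we fail to reject H₀.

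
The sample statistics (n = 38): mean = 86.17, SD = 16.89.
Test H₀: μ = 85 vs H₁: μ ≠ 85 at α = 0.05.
One-sample t-test:
H₀: μ = 85
H₁: μ ≠ 85
df = n - 1 = 37
t = (x̄ - μ₀) / (s/√n) = (86.17 - 85) / (16.89/√38) = 0.427
p-value = 0.6718

Since p-value > α = 0.05, we fail to reject H₀.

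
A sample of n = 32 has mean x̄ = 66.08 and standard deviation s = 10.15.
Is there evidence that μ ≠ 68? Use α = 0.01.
One-sample t-test:
H₀: μ = 68
H₁: μ ≠ 68
df = n - 1 = 31
t = (x̄ - μ₀) / (s/√n) = (66.08 - 68) / (10.15/√32) = -1.070
p-value = 0.2929

Since p-value > α = 0.01, we fail to reject H₀.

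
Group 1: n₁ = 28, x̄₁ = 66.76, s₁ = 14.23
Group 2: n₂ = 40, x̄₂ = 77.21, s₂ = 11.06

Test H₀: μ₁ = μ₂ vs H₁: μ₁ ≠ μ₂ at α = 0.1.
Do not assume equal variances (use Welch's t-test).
Welch's two-sample t-test:
H₀: μ₁ = μ₂
H₁: μ₁ ≠ μ₂
s₁²/n₁ = 14.23²/28 = 7.2319,  s₂²/n₂ = 11.06²/40 = 3.0581
SE = √(s₁²/n₁ + s₂²/n₂) = √(7.2319 + 3.0581) = 3.2078
df (Welch-Satterthwaite) = (s₁²/n₁ + s₂²/n₂)² / [(s₁²/n₁)²/(n₁-1) + (s₂²/n₂)²/(n₂-1)] ≈ 48.64
t = (x̄₁ - x̄₂) / SE = (66.76 - 77.21) / 3.2078 = -10.45 / 3.2078 = -3.258
p-value = 0.0021

Since p-value < α = 0.1, we reject H₀.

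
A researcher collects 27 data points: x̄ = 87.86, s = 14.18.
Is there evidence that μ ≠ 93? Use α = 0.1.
One-sample t-test:
H₀: μ = 93
H₁: μ ≠ 93
df = n - 1 = 26
t = (x̄ - μ₀) / (s/√n) = (87.86 - 93) / (14.18/√27) = -1.884
p-value = 0.0709

Since p-value < α = 0.1, we reject H₀.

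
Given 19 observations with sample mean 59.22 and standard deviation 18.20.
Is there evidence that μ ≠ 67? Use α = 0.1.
One-sample t-test:
H₀: μ = 67
H₁: μ ≠ 67
df = n - 1 = 18
t = (x̄ - μ₀) / (s/√n) = (59.22 - 67) / (18.20/√19) = -1.863
p-value = 0.0788

Since p-value < α = 0.1, we reject H₀.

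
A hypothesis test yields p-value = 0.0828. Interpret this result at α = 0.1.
Since p = 0.0828 < α = 0.1, reject H₀.
There is sufficient evidence to reject the null hypothesis; the result is statistically significant at the 0.1 level.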